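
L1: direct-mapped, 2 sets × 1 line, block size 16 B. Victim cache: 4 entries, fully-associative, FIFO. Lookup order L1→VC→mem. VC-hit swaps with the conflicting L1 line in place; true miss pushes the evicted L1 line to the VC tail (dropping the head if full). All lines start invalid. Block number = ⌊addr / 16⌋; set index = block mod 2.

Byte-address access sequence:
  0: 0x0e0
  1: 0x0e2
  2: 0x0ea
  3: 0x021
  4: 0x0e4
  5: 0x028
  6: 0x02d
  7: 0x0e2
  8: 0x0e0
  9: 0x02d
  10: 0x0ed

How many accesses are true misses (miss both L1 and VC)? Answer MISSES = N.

MISSES = 2

0: 0xe0 (blk 14, set 0) → MISS  vc=[]
1: 0xe2 (blk 14, set 0) → L1-HIT  vc=[]
2: 0xea (blk 14, set 0) → L1-HIT  vc=[]
3: 0x21 (blk 2, set 0) → MISS  vc=[14]
4: 0xe4 (blk 14, set 0) → VC-HIT  vc=[2]
5: 0x28 (blk 2, set 0) → VC-HIT  vc=[14]
6: 0x2d (blk 2, set 0) → L1-HIT  vc=[14]
7: 0xe2 (blk 14, set 0) → VC-HIT  vc=[2]
8: 0xe0 (blk 14, set 0) → L1-HIT  vc=[2]
9: 0x2d (blk 2, set 0) → VC-HIT  vc=[14]
10: 0xed (blk 14, set 0) → VC-HIT  vc=[2]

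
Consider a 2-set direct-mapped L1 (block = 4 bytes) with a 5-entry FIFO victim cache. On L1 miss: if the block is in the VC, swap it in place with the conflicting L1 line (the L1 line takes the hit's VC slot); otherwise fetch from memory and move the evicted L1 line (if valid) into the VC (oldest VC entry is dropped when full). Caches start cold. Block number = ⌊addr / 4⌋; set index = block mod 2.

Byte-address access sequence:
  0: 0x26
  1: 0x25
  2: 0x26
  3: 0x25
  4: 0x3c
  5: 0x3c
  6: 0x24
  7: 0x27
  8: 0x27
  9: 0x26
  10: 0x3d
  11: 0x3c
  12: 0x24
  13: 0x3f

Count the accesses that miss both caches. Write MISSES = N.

MISSES = 2

0: 0x26 (blk 9, set 1) → MISS  vc=[]
1: 0x25 (blk 9, set 1) → L1-HIT  vc=[]
2: 0x26 (blk 9, set 1) → L1-HIT  vc=[]
3: 0x25 (blk 9, set 1) → L1-HIT  vc=[]
4: 0x3c (blk 15, set 1) → MISS  vc=[9]
5: 0x3c (blk 15, set 1) → L1-HIT  vc=[9]
6: 0x24 (blk 9, set 1) → VC-HIT  vc=[15]
7: 0x27 (blk 9, set 1) → L1-HIT  vc=[15]
8: 0x27 (blk 9, set 1) → L1-HIT  vc=[15]
9: 0x26 (blk 9, set 1) → L1-HIT  vc=[15]
10: 0x3d (blk 15, set 1) → VC-HIT  vc=[9]
11: 0x3c (blk 15, set 1) → L1-HIT  vc=[9]
12: 0x24 (blk 9, set 1) → VC-HIT  vc=[15]
13: 0x3f (blk 15, set 1) → VC-HIT  vc=[9]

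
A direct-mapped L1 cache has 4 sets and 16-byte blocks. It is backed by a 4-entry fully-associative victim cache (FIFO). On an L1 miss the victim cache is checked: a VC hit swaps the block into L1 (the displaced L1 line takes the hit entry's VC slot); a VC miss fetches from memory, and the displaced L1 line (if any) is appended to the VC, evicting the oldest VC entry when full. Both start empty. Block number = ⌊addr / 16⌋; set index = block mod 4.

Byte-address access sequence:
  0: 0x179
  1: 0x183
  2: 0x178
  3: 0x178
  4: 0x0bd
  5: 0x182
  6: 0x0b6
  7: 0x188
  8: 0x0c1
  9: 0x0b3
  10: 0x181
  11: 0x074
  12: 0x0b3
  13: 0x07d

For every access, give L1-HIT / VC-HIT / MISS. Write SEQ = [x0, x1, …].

SEQ = [MISS, MISS, L1-HIT, L1-HIT, MISS, L1-HIT, L1-HIT, L1-HIT, MISS, L1-HIT, VC-HIT, MISS, VC-HIT, VC-HIT]

0: 0x179 (blk 23, set 3) → MISS  vc=[]
1: 0x183 (blk 24, set 0) → MISS  vc=[]
2: 0x178 (blk 23, set 3) → L1-HIT  vc=[]
3: 0x178 (blk 23, set 3) → L1-HIT  vc=[]
4: 0xbd (blk 11, set 3) → MISS  vc=[23]
5: 0x182 (blk 24, set 0) → L1-HIT  vc=[23]
6: 0xb6 (blk 11, set 3) → L1-HIT  vc=[23]
7: 0x188 (blk 24, set 0) → L1-HIT  vc=[23]
8: 0xc1 (blk 12, set 0) → MISS  vc=[23, 24]
9: 0xb3 (blk 11, set 3) → L1-HIT  vc=[23, 24]
10: 0x181 (blk 24, set 0) → VC-HIT  vc=[23, 12]
11: 0x74 (blk 7, set 3) → MISS  vc=[23, 12, 11]
12: 0xb3 (blk 11, set 3) → VC-HIT  vc=[23, 12, 7]
13: 0x7d (blk 7, set 3) → VC-HIT  vc=[23, 12, 11]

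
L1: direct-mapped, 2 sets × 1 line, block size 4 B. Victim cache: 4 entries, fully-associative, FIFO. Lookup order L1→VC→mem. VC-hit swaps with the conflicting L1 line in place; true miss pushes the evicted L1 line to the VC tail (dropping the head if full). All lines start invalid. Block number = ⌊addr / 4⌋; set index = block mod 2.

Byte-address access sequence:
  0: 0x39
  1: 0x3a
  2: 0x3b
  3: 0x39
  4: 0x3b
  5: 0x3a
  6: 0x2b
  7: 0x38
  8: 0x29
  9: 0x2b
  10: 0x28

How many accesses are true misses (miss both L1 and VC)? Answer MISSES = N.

MISSES = 2

0: 0x39 (blk 14, set 0) → MISS  vc=[]
1: 0x3a (blk 14, set 0) → L1-HIT  vc=[]
2: 0x3b (blk 14, set 0) → L1-HIT  vc=[]
3: 0x39 (blk 14, set 0) → L1-HIT  vc=[]
4: 0x3b (blk 14, set 0) → L1-HIT  vc=[]
5: 0x3a (blk 14, set 0) → L1-HIT  vc=[]
6: 0x2b (blk 10, set 0) → MISS  vc=[14]
7: 0x38 (blk 14, set 0) → VC-HIT  vc=[10]
8: 0x29 (blk 10, set 0) → VC-HIT  vc=[14]
9: 0x2b (blk 10, set 0) → L1-HIT  vc=[14]
10: 0x28 (blk 10, set 0) → L1-HIT  vc=[14]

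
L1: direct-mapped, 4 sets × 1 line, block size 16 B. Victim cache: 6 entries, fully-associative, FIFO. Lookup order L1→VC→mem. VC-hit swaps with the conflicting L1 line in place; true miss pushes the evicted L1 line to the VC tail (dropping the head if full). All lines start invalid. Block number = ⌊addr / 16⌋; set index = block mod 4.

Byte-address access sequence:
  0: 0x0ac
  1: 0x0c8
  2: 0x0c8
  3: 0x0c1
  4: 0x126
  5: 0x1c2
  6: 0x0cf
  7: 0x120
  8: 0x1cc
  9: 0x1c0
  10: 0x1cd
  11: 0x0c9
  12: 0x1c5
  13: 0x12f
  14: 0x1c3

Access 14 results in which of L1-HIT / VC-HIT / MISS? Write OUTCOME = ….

0: 0xac (blk 10, set 2) → MISS  vc=[]
1: 0xc8 (blk 12, set 0) → MISS  vc=[]
2: 0xc8 (blk 12, set 0) → L1-HIT  vc=[]
3: 0xc1 (blk 12, set 0) → L1-HIT  vc=[]
4: 0x126 (blk 18, set 2) → MISS  vc=[10]
5: 0x1c2 (blk 28, set 0) → MISS  vc=[10, 12]
6: 0xcf (blk 12, set 0) → VC-HIT  vc=[10, 28]
7: 0x120 (blk 18, set 2) → L1-HIT  vc=[10, 28]
8: 0x1cc (blk 28, set 0) → VC-HIT  vc=[10, 12]
9: 0x1c0 (blk 28, set 0) → L1-HIT  vc=[10, 12]
10: 0x1cd (blk 28, set 0) → L1-HIT  vc=[10, 12]
11: 0xc9 (blk 12, set 0) → VC-HIT  vc=[10, 28]
12: 0x1c5 (blk 28, set 0) → VC-HIT  vc=[10, 12]
13: 0x12f (blk 18, set 2) → L1-HIT  vc=[10, 12]
14: 0x1c3 (blk 28, set 0) → L1-HIT  vc=[10, 12]

OUTCOME = L1-HIT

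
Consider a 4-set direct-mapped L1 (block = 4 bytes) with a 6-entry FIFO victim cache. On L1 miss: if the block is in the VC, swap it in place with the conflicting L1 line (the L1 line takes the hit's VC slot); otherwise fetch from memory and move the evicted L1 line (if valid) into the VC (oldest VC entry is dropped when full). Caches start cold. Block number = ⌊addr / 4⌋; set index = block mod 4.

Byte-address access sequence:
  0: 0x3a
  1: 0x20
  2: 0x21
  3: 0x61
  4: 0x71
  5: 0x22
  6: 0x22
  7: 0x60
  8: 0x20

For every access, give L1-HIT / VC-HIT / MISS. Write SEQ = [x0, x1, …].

  [0] addr=0x3a blk=14 s=2: MISS | VC []
  [1] addr=0x20 blk=8 s=0: MISS | VC []
  [2] addr=0x21 blk=8 s=0: L1-HIT | VC []
  [3] addr=0x61 blk=24 s=0: MISS | VC [8]
  [4] addr=0x71 blk=28 s=0: MISS | VC [8, 24]
  [5] addr=0x22 blk=8 s=0: VC-HIT | VC [28, 24]
  [6] addr=0x22 blk=8 s=0: L1-HIT | VC [28, 24]
  [7] addr=0x60 blk=24 s=0: VC-HIT | VC [28, 8]
  [8] addr=0x20 blk=8 s=0: VC-HIT | VC [28, 24]

SEQ = [MISS, MISS, L1-HIT, MISS, MISS, VC-HIT, L1-HIT, VC-HIT, VC-HIT]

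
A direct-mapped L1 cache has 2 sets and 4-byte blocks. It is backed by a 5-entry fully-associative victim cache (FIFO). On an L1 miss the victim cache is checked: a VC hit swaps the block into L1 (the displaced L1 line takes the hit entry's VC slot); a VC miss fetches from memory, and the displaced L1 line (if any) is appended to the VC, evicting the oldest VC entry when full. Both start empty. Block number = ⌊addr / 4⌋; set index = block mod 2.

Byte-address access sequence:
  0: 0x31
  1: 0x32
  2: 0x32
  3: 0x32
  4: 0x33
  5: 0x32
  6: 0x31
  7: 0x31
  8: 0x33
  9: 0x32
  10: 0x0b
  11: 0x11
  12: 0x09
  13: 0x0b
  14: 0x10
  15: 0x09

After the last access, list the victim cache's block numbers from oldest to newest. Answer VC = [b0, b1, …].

VC = [12, 4]

  [0] addr=0x31 blk=12 s=0: MISS | VC []
  [1] addr=0x32 blk=12 s=0: L1-HIT | VC []
  [2] addr=0x32 blk=12 s=0: L1-HIT | VC []
  [3] addr=0x32 blk=12 s=0: L1-HIT | VC []
  [4] addr=0x33 blk=12 s=0: L1-HIT | VC []
  [5] addr=0x32 blk=12 s=0: L1-HIT | VC []
  [6] addr=0x31 blk=12 s=0: L1-HIT | VC []
  [7] addr=0x31 blk=12 s=0: L1-HIT | VC []
  [8] addr=0x33 blk=12 s=0: L1-HIT | VC []
  [9] addr=0x32 blk=12 s=0: L1-HIT | VC []
  [10] addr=0xb blk=2 s=0: MISS | VC [12]
  [11] addr=0x11 blk=4 s=0: MISS | VC [12, 2]
  [12] addr=0x9 blk=2 s=0: VC-HIT | VC [12, 4]
  [13] addr=0xb blk=2 s=0: L1-HIT | VC [12, 4]
  [14] addr=0x10 blk=4 s=0: VC-HIT | VC [12, 2]
  [15] addr=0x9 blk=2 s=0: VC-HIT | VC [12, 4]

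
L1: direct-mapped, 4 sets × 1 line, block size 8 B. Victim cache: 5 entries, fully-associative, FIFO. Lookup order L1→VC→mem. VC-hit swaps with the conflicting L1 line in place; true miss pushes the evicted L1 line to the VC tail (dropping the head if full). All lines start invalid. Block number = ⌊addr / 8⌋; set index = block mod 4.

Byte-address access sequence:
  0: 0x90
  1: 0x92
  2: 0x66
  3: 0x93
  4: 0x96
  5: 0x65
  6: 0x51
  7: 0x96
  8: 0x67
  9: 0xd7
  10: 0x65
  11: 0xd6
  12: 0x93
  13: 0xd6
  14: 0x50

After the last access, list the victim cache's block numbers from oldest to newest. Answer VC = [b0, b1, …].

VC = [26, 18]

0: 0x90 (blk 18, set 2) → MISS  vc=[]
1: 0x92 (blk 18, set 2) → L1-HIT  vc=[]
2: 0x66 (blk 12, set 0) → MISS  vc=[]
3: 0x93 (blk 18, set 2) → L1-HIT  vc=[]
4: 0x96 (blk 18, set 2) → L1-HIT  vc=[]
5: 0x65 (blk 12, set 0) → L1-HIT  vc=[]
6: 0x51 (blk 10, set 2) → MISS  vc=[18]
7: 0x96 (blk 18, set 2) → VC-HIT  vc=[10]
8: 0x67 (blk 12, set 0) → L1-HIT  vc=[10]
9: 0xd7 (blk 26, set 2) → MISS  vc=[10, 18]
10: 0x65 (blk 12, set 0) → L1-HIT  vc=[10, 18]
11: 0xd6 (blk 26, set 2) → L1-HIT  vc=[10, 18]
12: 0x93 (blk 18, set 2) → VC-HIT  vc=[10, 26]
13: 0xd6 (blk 26, set 2) → VC-HIT  vc=[10, 18]
14: 0x50 (blk 10, set 2) → VC-HIT  vc=[26, 18]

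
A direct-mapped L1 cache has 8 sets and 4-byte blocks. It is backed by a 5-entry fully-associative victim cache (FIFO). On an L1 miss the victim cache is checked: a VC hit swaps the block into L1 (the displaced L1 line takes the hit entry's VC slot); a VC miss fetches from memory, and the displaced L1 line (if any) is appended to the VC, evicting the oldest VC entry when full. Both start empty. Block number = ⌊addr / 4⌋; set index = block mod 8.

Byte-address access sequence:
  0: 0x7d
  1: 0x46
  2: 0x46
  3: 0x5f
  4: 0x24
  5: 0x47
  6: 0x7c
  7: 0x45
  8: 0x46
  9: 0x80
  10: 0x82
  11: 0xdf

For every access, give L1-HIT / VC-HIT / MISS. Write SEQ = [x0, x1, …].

SEQ = [MISS, MISS, L1-HIT, MISS, MISS, VC-HIT, VC-HIT, L1-HIT, L1-HIT, MISS, L1-HIT, MISS]

#0 0x7d→b31/s7 MISS; vc=[]
#1 0x46→b17/s1 MISS; vc=[]
#2 0x46→b17/s1 L1-HIT; vc=[]
#3 0x5f→b23/s7 MISS; vc=[31]
#4 0x24→b9/s1 MISS; vc=[31,17]
#5 0x47→b17/s1 VC-HIT; vc=[31,9]
#6 0x7c→b31/s7 VC-HIT; vc=[23,9]
#7 0x45→b17/s1 L1-HIT; vc=[23,9]
#8 0x46→b17/s1 L1-HIT; vc=[23,9]
#9 0x80→b32/s0 MISS; vc=[23,9]
#10 0x82→b32/s0 L1-HIT; vc=[23,9]
#11 0xdf→b55/s7 MISS; vc=[23,9,31]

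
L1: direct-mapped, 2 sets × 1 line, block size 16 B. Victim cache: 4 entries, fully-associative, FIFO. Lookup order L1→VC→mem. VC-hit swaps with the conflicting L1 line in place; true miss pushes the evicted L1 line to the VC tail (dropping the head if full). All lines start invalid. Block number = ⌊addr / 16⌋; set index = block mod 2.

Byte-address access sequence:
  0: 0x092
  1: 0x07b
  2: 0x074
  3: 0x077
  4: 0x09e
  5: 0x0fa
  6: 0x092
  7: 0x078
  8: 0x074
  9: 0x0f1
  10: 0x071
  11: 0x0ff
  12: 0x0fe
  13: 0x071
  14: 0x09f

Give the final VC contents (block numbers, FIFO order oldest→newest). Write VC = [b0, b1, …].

VC = [7, 15]

0: 0x92 (blk 9, set 1) → MISS  vc=[]
1: 0x7b (blk 7, set 1) → MISS  vc=[9]
2: 0x74 (blk 7, set 1) → L1-HIT  vc=[9]
3: 0x77 (blk 7, set 1) → L1-HIT  vc=[9]
4: 0x9e (blk 9, set 1) → VC-HIT  vc=[7]
5: 0xfa (blk 15, set 1) → MISS  vc=[7, 9]
6: 0x92 (blk 9, set 1) → VC-HIT  vc=[7, 15]
7: 0x78 (blk 7, set 1) → VC-HIT  vc=[9, 15]
8: 0x74 (blk 7, set 1) → L1-HIT  vc=[9, 15]
9: 0xf1 (blk 15, set 1) → VC-HIT  vc=[9, 7]
10: 0x71 (blk 7, set 1) → VC-HIT  vc=[9, 15]
11: 0xff (blk 15, set 1) → VC-HIT  vc=[9, 7]
12: 0xfe (blk 15, set 1) → L1-HIT  vc=[9, 7]
13: 0x71 (blk 7, set 1) → VC-HIT  vc=[9, 15]
14: 0x9f (blk 9, set 1) → VC-HIT  vc=[7, 15]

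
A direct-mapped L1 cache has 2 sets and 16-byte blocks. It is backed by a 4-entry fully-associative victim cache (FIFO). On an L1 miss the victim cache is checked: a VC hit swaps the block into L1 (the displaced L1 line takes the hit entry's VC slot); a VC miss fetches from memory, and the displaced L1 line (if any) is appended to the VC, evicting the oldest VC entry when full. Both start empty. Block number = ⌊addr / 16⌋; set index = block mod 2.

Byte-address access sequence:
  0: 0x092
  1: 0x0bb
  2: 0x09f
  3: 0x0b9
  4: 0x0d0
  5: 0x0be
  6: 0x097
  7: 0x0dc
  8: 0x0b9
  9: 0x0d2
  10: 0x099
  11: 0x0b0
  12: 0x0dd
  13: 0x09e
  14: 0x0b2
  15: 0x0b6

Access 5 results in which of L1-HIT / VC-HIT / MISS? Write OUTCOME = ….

  [0] addr=0x92 blk=9 s=1: MISS | VC []
  [1] addr=0xbb blk=11 s=1: MISS | VC [9]
  [2] addr=0x9f blk=9 s=1: VC-HIT | VC [11]
  [3] addr=0xb9 blk=11 s=1: VC-HIT | VC [9]
  [4] addr=0xd0 blk=13 s=1: MISS | VC [9, 11]
  [5] addr=0xbe blk=11 s=1: VC-HIT | VC [9, 13]
  [6] addr=0x97 blk=9 s=1: VC-HIT | VC [11, 13]
  [7] addr=0xdc blk=13 s=1: VC-HIT | VC [11, 9]
  [8] addr=0xb9 blk=11 s=1: VC-HIT | VC [13, 9]
  [9] addr=0xd2 blk=13 s=1: VC-HIT | VC [11, 9]
  [10] addr=0x99 blk=9 s=1: VC-HIT | VC [11, 13]
  [11] addr=0xb0 blk=11 s=1: VC-HIT | VC [9, 13]
  [12] addr=0xdd blk=13 s=1: VC-HIT | VC [9, 11]
  [13] addr=0x9e blk=9 s=1: VC-HIT | VC [13, 11]
  [14] addr=0xb2 blk=11 s=1: VC-HIT | VC [13, 9]
  [15] addr=0xb6 blk=11 s=1: L1-HIT | VC [13, 9]

OUTCOME = VC-HIT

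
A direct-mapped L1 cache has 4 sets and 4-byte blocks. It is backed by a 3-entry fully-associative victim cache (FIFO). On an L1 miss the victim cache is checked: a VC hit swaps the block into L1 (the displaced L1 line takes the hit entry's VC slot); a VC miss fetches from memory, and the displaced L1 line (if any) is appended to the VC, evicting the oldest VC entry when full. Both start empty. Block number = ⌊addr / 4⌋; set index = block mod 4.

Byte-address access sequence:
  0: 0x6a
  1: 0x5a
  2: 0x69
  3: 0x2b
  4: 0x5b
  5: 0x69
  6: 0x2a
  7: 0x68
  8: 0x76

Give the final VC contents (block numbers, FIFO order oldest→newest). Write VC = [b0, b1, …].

0: 0x6a (blk 26, set 2) → MISS  vc=[]
1: 0x5a (blk 22, set 2) → MISS  vc=[26]
2: 0x69 (blk 26, set 2) → VC-HIT  vc=[22]
3: 0x2b (blk 10, set 2) → MISS  vc=[22, 26]
4: 0x5b (blk 22, set 2) → VC-HIT  vc=[10, 26]
5: 0x69 (blk 26, set 2) → VC-HIT  vc=[10, 22]
6: 0x2a (blk 10, set 2) → VC-HIT  vc=[26, 22]
7: 0x68 (blk 26, set 2) → VC-HIT  vc=[10, 22]
8: 0x76 (blk 29, set 1) → MISS  vc=[10, 22]

VC = [10, 22]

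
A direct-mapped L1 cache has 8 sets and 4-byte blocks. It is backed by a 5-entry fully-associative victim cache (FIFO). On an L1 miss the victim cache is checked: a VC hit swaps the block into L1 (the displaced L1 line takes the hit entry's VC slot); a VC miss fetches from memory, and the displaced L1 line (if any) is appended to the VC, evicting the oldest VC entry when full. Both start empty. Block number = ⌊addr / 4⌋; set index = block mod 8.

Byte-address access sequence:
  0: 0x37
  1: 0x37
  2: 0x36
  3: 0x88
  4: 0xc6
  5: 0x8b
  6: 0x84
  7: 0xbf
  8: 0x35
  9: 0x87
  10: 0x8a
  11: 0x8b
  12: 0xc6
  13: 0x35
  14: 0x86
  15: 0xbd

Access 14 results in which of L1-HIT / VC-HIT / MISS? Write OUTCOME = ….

OUTCOME = VC-HIT

0: 0x37 (blk 13, set 5) → MISS  vc=[]
1: 0x37 (blk 13, set 5) → L1-HIT  vc=[]
2: 0x36 (blk 13, set 5) → L1-HIT  vc=[]
3: 0x88 (blk 34, set 2) → MISS  vc=[]
4: 0xc6 (blk 49, set 1) → MISS  vc=[]
5: 0x8b (blk 34, set 2) → L1-HIT  vc=[]
6: 0x84 (blk 33, set 1) → MISS  vc=[49]
7: 0xbf (blk 47, set 7) → MISS  vc=[49]
8: 0x35 (blk 13, set 5) → L1-HIT  vc=[49]
9: 0x87 (blk 33, set 1) → L1-HIT  vc=[49]
10: 0x8a (blk 34, set 2) → L1-HIT  vc=[49]
11: 0x8b (blk 34, set 2) → L1-HIT  vc=[49]
12: 0xc6 (blk 49, set 1) → VC-HIT  vc=[33]
13: 0x35 (blk 13, set 5) → L1-HIT  vc=[33]
14: 0x86 (blk 33, set 1) → VC-HIT  vc=[49]
15: 0xbd (blk 47, set 7) → L1-HIT  vc=[49]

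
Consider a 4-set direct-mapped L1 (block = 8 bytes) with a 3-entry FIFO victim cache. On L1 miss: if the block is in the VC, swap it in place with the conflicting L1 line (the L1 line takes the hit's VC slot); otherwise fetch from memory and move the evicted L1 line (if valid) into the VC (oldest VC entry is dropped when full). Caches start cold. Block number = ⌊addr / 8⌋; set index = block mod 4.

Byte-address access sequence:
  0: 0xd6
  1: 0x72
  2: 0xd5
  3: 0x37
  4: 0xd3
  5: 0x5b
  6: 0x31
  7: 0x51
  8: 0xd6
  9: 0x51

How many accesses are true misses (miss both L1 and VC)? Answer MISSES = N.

  [0] addr=0xd6 blk=26 s=2: MISS | VC []
  [1] addr=0x72 blk=14 s=2: MISS | VC [26]
  [2] addr=0xd5 blk=26 s=2: VC-HIT | VC [14]
  [3] addr=0x37 blk=6 s=2: MISS | VC [14, 26]
  [4] addr=0xd3 blk=26 s=2: VC-HIT | VC [14, 6]
  [5] addr=0x5b blk=11 s=3: MISS | VC [14, 6]
  [6] addr=0x31 blk=6 s=2: VC-HIT | VC [14, 26]
  [7] addr=0x51 blk=10 s=2: MISS | VC [14, 26, 6]
  [8] addr=0xd6 blk=26 s=2: VC-HIT | VC [14, 10, 6]
  [9] addr=0x51 blk=10 s=2: VC-HIT | VC [14, 26, 6]

MISSES = 5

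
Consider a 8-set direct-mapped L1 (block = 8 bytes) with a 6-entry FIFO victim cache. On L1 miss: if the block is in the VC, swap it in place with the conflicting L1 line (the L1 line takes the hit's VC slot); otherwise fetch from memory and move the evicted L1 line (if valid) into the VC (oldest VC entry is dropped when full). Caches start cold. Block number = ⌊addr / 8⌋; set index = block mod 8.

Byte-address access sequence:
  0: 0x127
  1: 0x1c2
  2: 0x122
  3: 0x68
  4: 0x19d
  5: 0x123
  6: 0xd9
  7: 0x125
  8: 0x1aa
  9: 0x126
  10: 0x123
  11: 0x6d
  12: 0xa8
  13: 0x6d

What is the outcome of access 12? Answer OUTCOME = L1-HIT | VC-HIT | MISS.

OUTCOME = MISS

  [0] addr=0x127 blk=36 s=4: MISS | VC []
  [1] addr=0x1c2 blk=56 s=0: MISS | VC []
  [2] addr=0x122 blk=36 s=4: L1-HIT | VC []
  [3] addr=0x68 blk=13 s=5: MISS | VC []
  [4] addr=0x19d blk=51 s=3: MISS | VC []
  [5] addr=0x123 blk=36 s=4: L1-HIT | VC []
  [6] addr=0xd9 blk=27 s=3: MISS | VC [51]
  [7] addr=0x125 blk=36 s=4: L1-HIT | VC [51]
  [8] addr=0x1aa blk=53 s=5: MISS | VC [51, 13]
  [9] addr=0x126 blk=36 s=4: L1-HIT | VC [51, 13]
  [10] addr=0x123 blk=36 s=4: L1-HIT | VC [51, 13]
  [11] addr=0x6d blk=13 s=5: VC-HIT | VC [51, 53]
  [12] addr=0xa8 blk=21 s=5: MISS | VC [51, 53, 13]
  [13] addr=0x6d blk=13 s=5: VC-HIT | VC [51, 53, 21]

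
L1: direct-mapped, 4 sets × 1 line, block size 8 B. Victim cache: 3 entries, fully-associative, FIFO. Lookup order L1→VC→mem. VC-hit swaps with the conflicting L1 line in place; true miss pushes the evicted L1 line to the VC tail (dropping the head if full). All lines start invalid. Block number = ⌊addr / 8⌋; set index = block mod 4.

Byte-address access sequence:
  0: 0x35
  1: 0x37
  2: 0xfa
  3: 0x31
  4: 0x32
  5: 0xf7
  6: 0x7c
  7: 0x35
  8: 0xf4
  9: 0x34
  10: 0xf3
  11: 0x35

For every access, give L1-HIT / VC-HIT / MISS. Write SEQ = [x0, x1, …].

SEQ = [MISS, L1-HIT, MISS, L1-HIT, L1-HIT, MISS, MISS, VC-HIT, VC-HIT, VC-HIT, VC-HIT, VC-HIT]

0: 0x35 (blk 6, set 2) → MISS  vc=[]
1: 0x37 (blk 6, set 2) → L1-HIT  vc=[]
2: 0xfa (blk 31, set 3) → MISS  vc=[]
3: 0x31 (blk 6, set 2) → L1-HIT  vc=[]
4: 0x32 (blk 6, set 2) → L1-HIT  vc=[]
5: 0xf7 (blk 30, set 2) → MISS  vc=[6]
6: 0x7c (blk 15, set 3) → MISS  vc=[6, 31]
7: 0x35 (blk 6, set 2) → VC-HIT  vc=[30, 31]
8: 0xf4 (blk 30, set 2) → VC-HIT  vc=[6, 31]
9: 0x34 (blk 6, set 2) → VC-HIT  vc=[30, 31]
10: 0xf3 (blk 30, set 2) → VC-HIT  vc=[6, 31]
11: 0x35 (blk 6, set 2) → VC-HIT  vc=[30, 31]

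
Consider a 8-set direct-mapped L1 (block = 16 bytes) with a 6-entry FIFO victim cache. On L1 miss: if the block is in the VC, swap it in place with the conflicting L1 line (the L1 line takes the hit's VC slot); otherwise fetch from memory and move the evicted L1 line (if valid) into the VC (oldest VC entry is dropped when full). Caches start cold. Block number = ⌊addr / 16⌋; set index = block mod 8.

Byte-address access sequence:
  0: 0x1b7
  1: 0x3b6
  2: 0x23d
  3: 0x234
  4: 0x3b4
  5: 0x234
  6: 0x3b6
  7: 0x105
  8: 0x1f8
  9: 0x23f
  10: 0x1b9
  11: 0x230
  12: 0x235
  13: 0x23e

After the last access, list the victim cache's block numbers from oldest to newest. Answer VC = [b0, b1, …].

VC = [27, 59]

0: 0x1b7 (blk 27, set 3) → MISS  vc=[]
1: 0x3b6 (blk 59, set 3) → MISS  vc=[27]
2: 0x23d (blk 35, set 3) → MISS  vc=[27, 59]
3: 0x234 (blk 35, set 3) → L1-HIT  vc=[27, 59]
4: 0x3b4 (blk 59, set 3) → VC-HIT  vc=[27, 35]
5: 0x234 (blk 35, set 3) → VC-HIT  vc=[27, 59]
6: 0x3b6 (blk 59, set 3) → VC-HIT  vc=[27, 35]
7: 0x105 (blk 16, set 0) → MISS  vc=[27, 35]
8: 0x1f8 (blk 31, set 7) → MISS  vc=[27, 35]
9: 0x23f (blk 35, set 3) → VC-HIT  vc=[27, 59]
10: 0x1b9 (blk 27, set 3) → VC-HIT  vc=[35, 59]
11: 0x230 (blk 35, set 3) → VC-HIT  vc=[27, 59]
12: 0x235 (blk 35, set 3) → L1-HIT  vc=[27, 59]
13: 0x23e (blk 35, set 3) → L1-HIT  vc=[27, 59]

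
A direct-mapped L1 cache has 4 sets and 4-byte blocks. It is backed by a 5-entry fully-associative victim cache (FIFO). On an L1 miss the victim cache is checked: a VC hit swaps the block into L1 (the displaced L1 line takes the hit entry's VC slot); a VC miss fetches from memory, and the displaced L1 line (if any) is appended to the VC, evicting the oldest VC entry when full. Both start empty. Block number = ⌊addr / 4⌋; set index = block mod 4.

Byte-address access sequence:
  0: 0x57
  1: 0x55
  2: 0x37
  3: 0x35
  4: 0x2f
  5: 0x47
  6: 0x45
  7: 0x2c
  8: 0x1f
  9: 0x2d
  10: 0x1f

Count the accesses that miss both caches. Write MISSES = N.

  [0] addr=0x57 blk=21 s=1: MISS | VC []
  [1] addr=0x55 blk=21 s=1: L1-HIT | VC []
  [2] addr=0x37 blk=13 s=1: MISS | VC [21]
  [3] addr=0x35 blk=13 s=1: L1-HIT | VC [21]
  [4] addr=0x2f blk=11 s=3: MISS | VC [21]
  [5] addr=0x47 blk=17 s=1: MISS | VC [21, 13]
  [6] addr=0x45 blk=17 s=1: L1-HIT | VC [21, 13]
  [7] addr=0x2c blk=11 s=3: L1-HIT | VC [21, 13]
  [8] addr=0x1f blk=7 s=3: MISS | VC [21, 13, 11]
  [9] addr=0x2d blk=11 s=3: VC-HIT | VC [21, 13, 7]
  [10] addr=0x1f blk=7 s=3: VC-HIT | VC [21, 13, 11]

MISSES = 5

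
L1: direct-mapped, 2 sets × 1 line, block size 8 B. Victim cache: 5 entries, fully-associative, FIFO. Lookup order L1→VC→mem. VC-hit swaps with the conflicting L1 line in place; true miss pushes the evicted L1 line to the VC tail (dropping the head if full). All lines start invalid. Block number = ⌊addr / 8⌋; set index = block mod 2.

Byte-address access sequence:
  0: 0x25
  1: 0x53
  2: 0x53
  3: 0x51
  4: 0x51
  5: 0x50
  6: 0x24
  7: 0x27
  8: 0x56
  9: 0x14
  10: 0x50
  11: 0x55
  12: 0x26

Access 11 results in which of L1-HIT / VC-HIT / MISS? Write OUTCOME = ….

OUTCOME = L1-HIT

  [0] addr=0x25 blk=4 s=0: MISS | VC []
  [1] addr=0x53 blk=10 s=0: MISS | VC [4]
  [2] addr=0x53 blk=10 s=0: L1-HIT | VC [4]
  [3] addr=0x51 blk=10 s=0: L1-HIT | VC [4]
  [4] addr=0x51 blk=10 s=0: L1-HIT | VC [4]
  [5] addr=0x50 blk=10 s=0: L1-HIT | VC [4]
  [6] addr=0x24 blk=4 s=0: VC-HIT | VC [10]
  [7] addr=0x27 blk=4 s=0: L1-HIT | VC [10]
  [8] addr=0x56 blk=10 s=0: VC-HIT | VC [4]
  [9] addr=0x14 blk=2 s=0: MISS | VC [4, 10]
  [10] addr=0x50 blk=10 s=0: VC-HIT | VC [4, 2]
  [11] addr=0x55 blk=10 s=0: L1-HIT | VC [4, 2]
  [12] addr=0x26 blk=4 s=0: VC-HIT | VC [10, 2]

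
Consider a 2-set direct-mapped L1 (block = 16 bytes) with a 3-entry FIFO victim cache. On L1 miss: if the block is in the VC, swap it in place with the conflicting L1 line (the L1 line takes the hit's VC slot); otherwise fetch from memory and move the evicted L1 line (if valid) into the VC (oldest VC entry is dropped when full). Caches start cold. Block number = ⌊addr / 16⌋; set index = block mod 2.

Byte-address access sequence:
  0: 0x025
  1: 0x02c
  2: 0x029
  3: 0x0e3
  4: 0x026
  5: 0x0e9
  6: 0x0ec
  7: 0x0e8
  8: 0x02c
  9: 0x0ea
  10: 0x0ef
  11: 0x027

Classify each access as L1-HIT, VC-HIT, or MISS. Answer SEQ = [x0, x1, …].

  [0] addr=0x25 blk=2 s=0: MISS | VC []
  [1] addr=0x2c blk=2 s=0: L1-HIT | VC []
  [2] addr=0x29 blk=2 s=0: L1-HIT | VC []
  [3] addr=0xe3 blk=14 s=0: MISS | VC [2]
  [4] addr=0x26 blk=2 s=0: VC-HIT | VC [14]
  [5] addr=0xe9 blk=14 s=0: VC-HIT | VC [2]
  [6] addr=0xec blk=14 s=0: L1-HIT | VC [2]
  [7] addr=0xe8 blk=14 s=0: L1-HIT | VC [2]
  [8] addr=0x2c blk=2 s=0: VC-HIT | VC [14]
  [9] addr=0xea blk=14 s=0: VC-HIT | VC [2]
  [10] addr=0xef blk=14 s=0: L1-HIT | VC [2]
  [11] addr=0x27 blk=2 s=0: VC-HIT | VC [14]

SEQ = [MISS, L1-HIT, L1-HIT, MISS, VC-HIT, VC-HIT, L1-HIT, L1-HIT, VC-HIT, VC-HIT, L1-HIT, VC-HIT]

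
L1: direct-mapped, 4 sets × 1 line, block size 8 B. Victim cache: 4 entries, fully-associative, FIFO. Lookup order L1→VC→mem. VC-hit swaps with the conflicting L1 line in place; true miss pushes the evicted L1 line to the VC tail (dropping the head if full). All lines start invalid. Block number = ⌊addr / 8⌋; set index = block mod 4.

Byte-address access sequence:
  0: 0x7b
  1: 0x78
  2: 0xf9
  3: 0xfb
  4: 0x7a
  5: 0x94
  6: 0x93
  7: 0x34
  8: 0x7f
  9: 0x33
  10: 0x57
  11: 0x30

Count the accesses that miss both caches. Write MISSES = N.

MISSES = 5

#0 0x7b→b15/s3 MISS; vc=[]
#1 0x78→b15/s3 L1-HIT; vc=[]
#2 0xf9→b31/s3 MISS; vc=[15]
#3 0xfb→b31/s3 L1-HIT; vc=[15]
#4 0x7a→b15/s3 VC-HIT; vc=[31]
#5 0x94→b18/s2 MISS; vc=[31]
#6 0x93→b18/s2 L1-HIT; vc=[31]
#7 0x34→b6/s2 MISS; vc=[31,18]
#8 0x7f→b15/s3 L1-HIT; vc=[31,18]
#9 0x33→b6/s2 L1-HIT; vc=[31,18]
#10 0x57→b10/s2 MISS; vc=[31,18,6]
#11 0x30→b6/s2 VC-HIT; vc=[31,18,10]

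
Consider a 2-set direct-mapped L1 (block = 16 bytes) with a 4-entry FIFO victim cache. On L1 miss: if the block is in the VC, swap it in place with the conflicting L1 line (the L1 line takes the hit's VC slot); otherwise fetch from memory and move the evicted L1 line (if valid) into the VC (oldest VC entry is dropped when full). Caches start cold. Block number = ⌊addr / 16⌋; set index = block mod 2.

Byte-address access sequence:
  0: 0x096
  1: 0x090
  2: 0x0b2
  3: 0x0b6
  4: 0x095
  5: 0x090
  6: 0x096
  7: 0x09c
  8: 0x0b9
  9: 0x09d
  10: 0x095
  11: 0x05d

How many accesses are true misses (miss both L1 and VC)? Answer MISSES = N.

MISSES = 3

0: 0x96 (blk 9, set 1) → MISS  vc=[]
1: 0x90 (blk 9, set 1) → L1-HIT  vc=[]
2: 0xb2 (blk 11, set 1) → MISS  vc=[9]
3: 0xb6 (blk 11, set 1) → L1-HIT  vc=[9]
4: 0x95 (blk 9, set 1) → VC-HIT  vc=[11]
5: 0x90 (blk 9, set 1) → L1-HIT  vc=[11]
6: 0x96 (blk 9, set 1) → L1-HIT  vc=[11]
7: 0x9c (blk 9, set 1) → L1-HIT  vc=[11]
8: 0xb9 (blk 11, set 1) → VC-HIT  vc=[9]
9: 0x9d (blk 9, set 1) → VC-HIT  vc=[11]
10: 0x95 (blk 9, set 1) → L1-HIT  vc=[11]
11: 0x5d (blk 5, set 1) → MISS  vc=[11, 9]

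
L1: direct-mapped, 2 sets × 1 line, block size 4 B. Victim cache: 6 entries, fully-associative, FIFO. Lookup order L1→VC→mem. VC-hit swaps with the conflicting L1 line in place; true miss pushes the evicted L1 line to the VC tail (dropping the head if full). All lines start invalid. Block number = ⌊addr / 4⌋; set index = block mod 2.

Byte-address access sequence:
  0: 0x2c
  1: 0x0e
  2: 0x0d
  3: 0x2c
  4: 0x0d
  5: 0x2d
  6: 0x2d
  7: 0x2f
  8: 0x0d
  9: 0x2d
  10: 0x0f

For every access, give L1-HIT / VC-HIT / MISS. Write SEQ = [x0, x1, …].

SEQ = [MISS, MISS, L1-HIT, VC-HIT, VC-HIT, VC-HIT, L1-HIT, L1-HIT, VC-HIT, VC-HIT, VC-HIT]

0: 0x2c (blk 11, set 1) → MISS  vc=[]
1: 0xe (blk 3, set 1) → MISS  vc=[11]
2: 0xd (blk 3, set 1) → L1-HIT  vc=[11]
3: 0x2c (blk 11, set 1) → VC-HIT  vc=[3]
4: 0xd (blk 3, set 1) → VC-HIT  vc=[11]
5: 0x2d (blk 11, set 1) → VC-HIT  vc=[3]
6: 0x2d (blk 11, set 1) → L1-HIT  vc=[3]
7: 0x2f (blk 11, set 1) → L1-HIT  vc=[3]
8: 0xd (blk 3, set 1) → VC-HIT  vc=[11]
9: 0x2d (blk 11, set 1) → VC-HIT  vc=[3]
10: 0xf (blk 3, set 1) → VC-HIT  vc=[11]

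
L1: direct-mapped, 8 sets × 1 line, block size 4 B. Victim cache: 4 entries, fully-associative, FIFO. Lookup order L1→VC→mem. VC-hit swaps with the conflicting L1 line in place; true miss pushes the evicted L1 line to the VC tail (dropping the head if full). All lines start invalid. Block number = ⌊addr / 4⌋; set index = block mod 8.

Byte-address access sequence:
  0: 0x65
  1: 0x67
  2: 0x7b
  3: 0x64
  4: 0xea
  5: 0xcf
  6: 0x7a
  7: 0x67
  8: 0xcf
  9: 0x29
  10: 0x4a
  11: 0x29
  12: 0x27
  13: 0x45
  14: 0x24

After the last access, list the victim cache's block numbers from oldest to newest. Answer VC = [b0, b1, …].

0: 0x65 (blk 25, set 1) → MISS  vc=[]
1: 0x67 (blk 25, set 1) → L1-HIT  vc=[]
2: 0x7b (blk 30, set 6) → MISS  vc=[]
3: 0x64 (blk 25, set 1) → L1-HIT  vc=[]
4: 0xea (blk 58, set 2) → MISS  vc=[]
5: 0xcf (blk 51, set 3) → MISS  vc=[]
6: 0x7a (blk 30, set 6) → L1-HIT  vc=[]
7: 0x67 (blk 25, set 1) → L1-HIT  vc=[]
8: 0xcf (blk 51, set 3) → L1-HIT  vc=[]
9: 0x29 (blk 10, set 2) → MISS  vc=[58]
10: 0x4a (blk 18, set 2) → MISS  vc=[58, 10]
11: 0x29 (blk 10, set 2) → VC-HIT  vc=[58, 18]
12: 0x27 (blk 9, set 1) → MISS  vc=[58, 18, 25]
13: 0x45 (blk 17, set 1) → MISS  vc=[58, 18, 25, 9]
14: 0x24 (blk 9, set 1) → VC-HIT  vc=[58, 18, 25, 17]

VC = [58, 18, 25, 17]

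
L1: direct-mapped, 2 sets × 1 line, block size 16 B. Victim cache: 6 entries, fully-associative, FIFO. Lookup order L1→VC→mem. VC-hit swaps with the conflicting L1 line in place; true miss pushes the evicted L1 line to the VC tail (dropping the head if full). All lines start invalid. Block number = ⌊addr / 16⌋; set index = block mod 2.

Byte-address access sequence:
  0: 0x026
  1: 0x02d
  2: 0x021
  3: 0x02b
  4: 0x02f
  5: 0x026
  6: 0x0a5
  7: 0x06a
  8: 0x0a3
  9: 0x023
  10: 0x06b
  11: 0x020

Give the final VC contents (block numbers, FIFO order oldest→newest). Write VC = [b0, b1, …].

VC = [10, 6]

  [0] addr=0x26 blk=2 s=0: MISS | VC []
  [1] addr=0x2d blk=2 s=0: L1-HIT | VC []
  [2] addr=0x21 blk=2 s=0: L1-HIT | VC []
  [3] addr=0x2b blk=2 s=0: L1-HIT | VC []
  [4] addr=0x2f blk=2 s=0: L1-HIT | VC []
  [5] addr=0x26 blk=2 s=0: L1-HIT | VC []
  [6] addr=0xa5 blk=10 s=0: MISS | VC [2]
  [7] addr=0x6a blk=6 s=0: MISS | VC [2, 10]
  [8] addr=0xa3 blk=10 s=0: VC-HIT | VC [2, 6]
  [9] addr=0x23 blk=2 s=0: VC-HIT | VC [10, 6]
  [10] addr=0x6b blk=6 s=0: VC-HIT | VC [10, 2]
  [11] addr=0x20 blk=2 s=0: VC-HIT | VC [10, 6]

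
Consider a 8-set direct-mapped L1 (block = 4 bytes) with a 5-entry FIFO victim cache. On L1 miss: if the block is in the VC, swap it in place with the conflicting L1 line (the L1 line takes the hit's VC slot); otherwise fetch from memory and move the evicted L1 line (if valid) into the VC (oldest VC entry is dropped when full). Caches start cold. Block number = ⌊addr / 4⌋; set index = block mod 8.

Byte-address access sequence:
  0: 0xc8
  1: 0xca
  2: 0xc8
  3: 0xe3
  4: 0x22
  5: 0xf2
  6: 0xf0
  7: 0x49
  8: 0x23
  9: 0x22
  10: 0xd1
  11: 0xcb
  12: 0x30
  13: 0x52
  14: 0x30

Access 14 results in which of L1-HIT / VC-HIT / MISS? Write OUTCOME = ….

OUTCOME = VC-HIT

  [0] addr=0xc8 blk=50 s=2: MISS | VC []
  [1] addr=0xca blk=50 s=2: L1-HIT | VC []
  [2] addr=0xc8 blk=50 s=2: L1-HIT | VC []
  [3] addr=0xe3 blk=56 s=0: MISS | VC []
  [4] addr=0x22 blk=8 s=0: MISS | VC [56]
  [5] addr=0xf2 blk=60 s=4: MISS | VC [56]
  [6] addr=0xf0 blk=60 s=4: L1-HIT | VC [56]
  [7] addr=0x49 blk=18 s=2: MISS | VC [56, 50]
  [8] addr=0x23 blk=8 s=0: L1-HIT | VC [56, 50]
  [9] addr=0x22 blk=8 s=0: L1-HIT | VC [56, 50]
  [10] addr=0xd1 blk=52 s=4: MISS | VC [56, 50, 60]
  [11] addr=0xcb blk=50 s=2: VC-HIT | VC [56, 18, 60]
  [12] addr=0x30 blk=12 s=4: MISS | VC [56, 18, 60, 52]
  [13] addr=0x52 blk=20 s=4: MISS | VC [56, 18, 60, 52, 12]
  [14] addr=0x30 blk=12 s=4: VC-HIT | VC [56, 18, 60, 52, 20]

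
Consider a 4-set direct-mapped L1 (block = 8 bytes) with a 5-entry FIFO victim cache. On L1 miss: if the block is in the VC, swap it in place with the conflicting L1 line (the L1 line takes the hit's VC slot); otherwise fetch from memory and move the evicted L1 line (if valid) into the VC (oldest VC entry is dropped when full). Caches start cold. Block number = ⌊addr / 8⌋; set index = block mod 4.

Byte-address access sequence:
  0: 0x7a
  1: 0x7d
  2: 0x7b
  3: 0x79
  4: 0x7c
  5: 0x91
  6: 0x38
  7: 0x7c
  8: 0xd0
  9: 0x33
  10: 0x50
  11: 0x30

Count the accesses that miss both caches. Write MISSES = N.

MISSES = 6

0: 0x7a (blk 15, set 3) → MISS  vc=[]
1: 0x7d (blk 15, set 3) → L1-HIT  vc=[]
2: 0x7b (blk 15, set 3) → L1-HIT  vc=[]
3: 0x79 (blk 15, set 3) → L1-HIT  vc=[]
4: 0x7c (blk 15, set 3) → L1-HIT  vc=[]
5: 0x91 (blk 18, set 2) → MISS  vc=[]
6: 0x38 (blk 7, set 3) → MISS  vc=[15]
7: 0x7c (blk 15, set 3) → VC-HIT  vc=[7]
8: 0xd0 (blk 26, set 2) → MISS  vc=[7, 18]
9: 0x33 (blk 6, set 2) → MISS  vc=[7, 18, 26]
10: 0x50 (blk 10, set 2) → MISS  vc=[7, 18, 26, 6]
11: 0x30 (blk 6, set 2) → VC-HIT  vc=[7, 18, 26, 10]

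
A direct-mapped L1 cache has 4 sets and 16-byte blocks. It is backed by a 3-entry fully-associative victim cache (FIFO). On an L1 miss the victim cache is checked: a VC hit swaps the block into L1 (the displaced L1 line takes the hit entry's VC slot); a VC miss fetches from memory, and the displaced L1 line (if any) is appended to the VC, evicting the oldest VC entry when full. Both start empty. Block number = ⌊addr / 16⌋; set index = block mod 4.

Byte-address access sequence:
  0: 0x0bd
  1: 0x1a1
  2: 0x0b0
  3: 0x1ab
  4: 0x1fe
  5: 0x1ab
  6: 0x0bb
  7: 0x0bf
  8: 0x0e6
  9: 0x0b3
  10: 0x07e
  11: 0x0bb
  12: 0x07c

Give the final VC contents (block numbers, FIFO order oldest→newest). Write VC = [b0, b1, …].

#0 0xbd→b11/s3 MISS; vc=[]
#1 0x1a1→b26/s2 MISS; vc=[]
#2 0xb0→b11/s3 L1-HIT; vc=[]
#3 0x1ab→b26/s2 L1-HIT; vc=[]
#4 0x1fe→b31/s3 MISS; vc=[11]
#5 0x1ab→b26/s2 L1-HIT; vc=[11]
#6 0xbb→b11/s3 VC-HIT; vc=[31]
#7 0xbf→b11/s3 L1-HIT; vc=[31]
#8 0xe6→b14/s2 MISS; vc=[31,26]
#9 0xb3→b11/s3 L1-HIT; vc=[31,26]
#10 0x7e→b7/s3 MISS; vc=[31,26,11]
#11 0xbb→b11/s3 VC-HIT; vc=[31,26,7]
#12 0x7c→b7/s3 VC-HIT; vc=[31,26,11]

VC = [31, 26, 11]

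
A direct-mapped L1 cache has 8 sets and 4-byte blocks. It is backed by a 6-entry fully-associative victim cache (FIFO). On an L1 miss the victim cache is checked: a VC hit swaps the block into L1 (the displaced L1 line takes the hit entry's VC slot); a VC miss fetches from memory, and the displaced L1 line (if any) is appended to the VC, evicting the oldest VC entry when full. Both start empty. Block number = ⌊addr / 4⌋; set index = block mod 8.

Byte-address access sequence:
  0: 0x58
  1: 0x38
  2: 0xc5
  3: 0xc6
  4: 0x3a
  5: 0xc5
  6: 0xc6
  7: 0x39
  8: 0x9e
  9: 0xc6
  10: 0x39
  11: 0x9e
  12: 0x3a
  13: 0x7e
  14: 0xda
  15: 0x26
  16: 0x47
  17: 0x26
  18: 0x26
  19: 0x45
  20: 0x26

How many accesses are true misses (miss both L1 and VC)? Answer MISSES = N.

  [0] addr=0x58 blk=22 s=6: MISS | VC []
  [1] addr=0x38 blk=14 s=6: MISS | VC [22]
  [2] addr=0xc5 blk=49 s=1: MISS | VC [22]
  [3] addr=0xc6 blk=49 s=1: L1-HIT | VC [22]
  [4] addr=0x3a blk=14 s=6: L1-HIT | VC [22]
  [5] addr=0xc5 blk=49 s=1: L1-HIT | VC [22]
  [6] addr=0xc6 blk=49 s=1: L1-HIT | VC [22]
  [7] addr=0x39 blk=14 s=6: L1-HIT | VC [22]
  [8] addr=0x9e blk=39 s=7: MISS | VC [22]
  [9] addr=0xc6 blk=49 s=1: L1-HIT | VC [22]
  [10] addr=0x39 blk=14 s=6: L1-HIT | VC [22]
  [11] addr=0x9e blk=39 s=7: L1-HIT | VC [22]
  [12] addr=0x3a blk=14 s=6: L1-HIT | VC [22]
  [13] addr=0x7e blk=31 s=7: MISS | VC [22, 39]
  [14] addr=0xda blk=54 s=6: MISS | VC [22, 39, 14]
  [15] addr=0x26 blk=9 s=1: MISS | VC [22, 39, 14, 49]
  [16] addr=0x47 blk=17 s=1: MISS | VC [22, 39, 14, 49, 9]
  [17] addr=0x26 blk=9 s=1: VC-HIT | VC [22, 39, 14, 49, 17]
  [18] addr=0x26 blk=9 s=1: L1-HIT | VC [22, 39, 14, 49, 17]
  [19] addr=0x45 blk=17 s=1: VC-HIT | VC [22, 39, 14, 49, 9]
  [20] addr=0x26 blk=9 s=1: VC-HIT | VC [22, 39, 14, 49, 17]

MISSES = 8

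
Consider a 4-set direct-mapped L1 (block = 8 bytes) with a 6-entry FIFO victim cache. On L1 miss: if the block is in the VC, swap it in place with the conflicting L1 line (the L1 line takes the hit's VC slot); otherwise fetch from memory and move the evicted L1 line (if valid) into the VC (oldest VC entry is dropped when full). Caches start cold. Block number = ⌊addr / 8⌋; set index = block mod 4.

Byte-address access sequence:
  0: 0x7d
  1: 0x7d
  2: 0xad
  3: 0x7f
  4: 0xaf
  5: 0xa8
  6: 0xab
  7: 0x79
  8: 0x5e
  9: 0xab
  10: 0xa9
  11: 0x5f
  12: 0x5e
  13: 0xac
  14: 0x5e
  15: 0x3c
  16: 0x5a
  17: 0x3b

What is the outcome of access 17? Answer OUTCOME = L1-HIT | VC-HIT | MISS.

OUTCOME = VC-HIT

  [0] addr=0x7d blk=15 s=3: MISS | VC []
  [1] addr=0x7d blk=15 s=3: L1-HIT | VC []
  [2] addr=0xad blk=21 s=1: MISS | VC []
  [3] addr=0x7f blk=15 s=3: L1-HIT | VC []
  [4] addr=0xaf blk=21 s=1: L1-HIT | VC []
  [5] addr=0xa8 blk=21 s=1: L1-HIT | VC []
  [6] addr=0xab blk=21 s=1: L1-HIT | VC []
  [7] addr=0x79 blk=15 s=3: L1-HIT | VC []
  [8] addr=0x5e blk=11 s=3: MISS | VC [15]
  [9] addr=0xab blk=21 s=1: L1-HIT | VC [15]
  [10] addr=0xa9 blk=21 s=1: L1-HIT | VC [15]
  [11] addr=0x5f blk=11 s=3: L1-HIT | VC [15]
  [12] addr=0x5e blk=11 s=3: L1-HIT | VC [15]
  [13] addr=0xac blk=21 s=1: L1-HIT | VC [15]
  [14] addr=0x5e blk=11 s=3: L1-HIT | VC [15]
  [15] addr=0x3c blk=7 s=3: MISS | VC [15, 11]
  [16] addr=0x5a blk=11 s=3: VC-HIT | VC [15, 7]
  [17] addr=0x3b blk=7 s=3: VC-HIT | VC [15, 11]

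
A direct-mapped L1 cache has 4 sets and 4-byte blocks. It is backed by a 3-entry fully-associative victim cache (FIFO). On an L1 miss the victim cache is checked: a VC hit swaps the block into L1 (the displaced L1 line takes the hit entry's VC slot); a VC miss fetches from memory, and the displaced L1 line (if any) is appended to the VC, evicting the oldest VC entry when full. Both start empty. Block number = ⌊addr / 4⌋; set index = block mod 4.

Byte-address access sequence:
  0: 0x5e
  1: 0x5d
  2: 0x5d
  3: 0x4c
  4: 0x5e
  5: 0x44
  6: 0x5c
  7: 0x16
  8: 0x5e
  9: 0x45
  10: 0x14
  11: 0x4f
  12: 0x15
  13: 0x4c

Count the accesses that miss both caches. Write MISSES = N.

  [0] addr=0x5e blk=23 s=3: MISS | VC []
  [1] addr=0x5d blk=23 s=3: L1-HIT | VC []
  [2] addr=0x5d blk=23 s=3: L1-HIT | VC []
  [3] addr=0x4c blk=19 s=3: MISS | VC [23]
  [4] addr=0x5e blk=23 s=3: VC-HIT | VC [19]
  [5] addr=0x44 blk=17 s=1: MISS | VC [19]
  [6] addr=0x5c blk=23 s=3: L1-HIT | VC [19]
  [7] addr=0x16 blk=5 s=1: MISS | VC [19, 17]
  [8] addr=0x5e blk=23 s=3: L1-HIT | VC [19, 17]
  [9] addr=0x45 blk=17 s=1: VC-HIT | VC [19, 5]
  [10] addr=0x14 blk=5 s=1: VC-HIT | VC [19, 17]
  [11] addr=0x4f blk=19 s=3: VC-HIT | VC [23, 17]
  [12] addr=0x15 blk=5 s=1: L1-HIT | VC [23, 17]
  [13] addr=0x4c blk=19 s=3: L1-HIT | VC [23, 17]

MISSES = 4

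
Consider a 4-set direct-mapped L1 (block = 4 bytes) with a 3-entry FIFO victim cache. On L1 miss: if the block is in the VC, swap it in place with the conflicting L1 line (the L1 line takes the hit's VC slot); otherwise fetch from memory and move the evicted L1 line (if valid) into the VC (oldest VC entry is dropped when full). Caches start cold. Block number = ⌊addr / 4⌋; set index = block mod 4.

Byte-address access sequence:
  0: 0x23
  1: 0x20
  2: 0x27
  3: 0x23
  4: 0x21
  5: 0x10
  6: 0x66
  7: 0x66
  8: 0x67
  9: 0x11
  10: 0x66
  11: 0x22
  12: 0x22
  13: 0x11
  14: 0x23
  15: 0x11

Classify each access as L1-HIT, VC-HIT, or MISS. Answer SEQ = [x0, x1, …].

#0 0x23→b8/s0 MISS; vc=[]
#1 0x20→b8/s0 L1-HIT; vc=[]
#2 0x27→b9/s1 MISS; vc=[]
#3 0x23→b8/s0 L1-HIT; vc=[]
#4 0x21→b8/s0 L1-HIT; vc=[]
#5 0x10→b4/s0 MISS; vc=[8]
#6 0x66→b25/s1 MISS; vc=[8,9]
#7 0x66→b25/s1 L1-HIT; vc=[8,9]
#8 0x67→b25/s1 L1-HIT; vc=[8,9]
#9 0x11→b4/s0 L1-HIT; vc=[8,9]
#10 0x66→b25/s1 L1-HIT; vc=[8,9]
#11 0x22→b8/s0 VC-HIT; vc=[4,9]
#12 0x22→b8/s0 L1-HIT; vc=[4,9]
#13 0x11→b4/s0 VC-HIT; vc=[8,9]
#14 0x23→b8/s0 VC-HIT; vc=[4,9]
#15 0x11→b4/s0 VC-HIT; vc=[8,9]

SEQ = [MISS, L1-HIT, MISS, L1-HIT, L1-HIT, MISS, MISS, L1-HIT, L1-HIT, L1-HIT, L1-HIT, VC-HIT, L1-HIT, VC-HIT, VC-HIT, VC-HIT]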